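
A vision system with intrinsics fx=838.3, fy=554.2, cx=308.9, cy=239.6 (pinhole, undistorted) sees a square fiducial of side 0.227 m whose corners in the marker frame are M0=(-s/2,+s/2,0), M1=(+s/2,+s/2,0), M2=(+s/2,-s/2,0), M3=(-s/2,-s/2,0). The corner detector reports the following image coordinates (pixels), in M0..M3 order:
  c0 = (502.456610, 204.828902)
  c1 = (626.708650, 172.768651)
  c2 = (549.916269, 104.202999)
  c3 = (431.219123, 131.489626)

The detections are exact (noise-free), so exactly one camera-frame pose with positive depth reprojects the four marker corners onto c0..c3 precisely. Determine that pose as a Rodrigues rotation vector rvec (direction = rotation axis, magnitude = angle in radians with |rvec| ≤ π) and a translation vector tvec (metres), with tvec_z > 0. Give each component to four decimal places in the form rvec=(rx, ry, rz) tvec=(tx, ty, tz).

rvec=(-0.4650, -0.1432, -0.4079) tvec=(0.3478, -0.2113, 1.3339)

Intrinsics K: fx=838.3, fy=554.2, cx=308.9, cy=239.6
Marker side s = 0.227 m; corners in marker frame (Z=0):
  M0 = (-0.1135, +0.1135, 0)
  M1 = (+0.1135, +0.1135, 0)
  M2 = (+0.1135, -0.1135, 0)
  M3 = (-0.1135, -0.1135, 0)
Detected image corners:
  c0 = (502.456610, 204.828902) px
  c1 = (626.708650, 172.768651) px
  c2 = (549.916269, 104.202999) px
  c3 = (431.219123, 131.489626) px
Planar DLT: solve 8×8 A·h = b for H (H[2,2]=1):
  H  [+623.89736 +165.66873 +527.46176]
  H  [-104.43655 +265.68432 +151.81195]
  H  [+0.16906 -0.30446 +1.00000]
B = K⁻¹H; ‖b₁‖=0.749688, ‖b₂‖=0.749688; λ = 2/(‖b₁‖+‖b₂‖) = 1.333889, sign → tz>0 ⇒ λ=+1.333889
r₁ = λ·B[:,0] = (+0.90964,-0.34886,+0.22550); r₂ = λ·B[:,1] = (+0.41325,+0.81504,-0.40611)
r₃ = r₁×r₂ = (-0.04212,+0.46260,+0.88556); SVD([r₁ r₂ r₃]) → R = UVᵀ:
  R  [+0.90964 +0.41325 -0.04212]
  R  [-0.34886 +0.81504 +0.46260]
  R  [+0.22550 -0.40611 +0.88556]
t = (+0.34777, -0.21129, +1.33389) m
tr R = 2.610249; θ = arccos((tr R − 1)/2) = 0.634911 rad = 36.378°
axis k = ((R−Rᵀ)₃₂, (R−Rᵀ)₁₃, (R−Rᵀ)₂₁) / (2 sinθ) = (-0.732342, -0.225610, -0.642476)
rvec = θ·k = (-0.464972, -0.143242, -0.407915)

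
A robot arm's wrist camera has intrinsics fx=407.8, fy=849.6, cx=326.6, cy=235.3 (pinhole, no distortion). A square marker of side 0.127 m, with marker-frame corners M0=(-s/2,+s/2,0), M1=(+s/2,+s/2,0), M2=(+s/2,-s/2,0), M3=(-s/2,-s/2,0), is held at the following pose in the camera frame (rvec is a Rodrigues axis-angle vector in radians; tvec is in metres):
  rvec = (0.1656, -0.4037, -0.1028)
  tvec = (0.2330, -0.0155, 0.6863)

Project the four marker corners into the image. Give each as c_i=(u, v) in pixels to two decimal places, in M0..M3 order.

Intrinsics K: fx=407.8, fy=849.6, cx=326.6, cy=235.3
Marker side s = 0.127 m; corners in marker frame (Z=0):
  M0 = (-0.0635, +0.0635, 0)
  M1 = (+0.0635, +0.0635, 0)
  M2 = (+0.0635, -0.0635, 0)
  M3 = (-0.0635, -0.0635, 0)
rvec = (0.1656, -0.4037, -0.1028), |rvec| = θ = 0.44829 rad = 25.685°
Rodrigues: sinθ=0.43343, 1−cosθ=0.09881; R = I + sinθ·[k]× + (1−cosθ)·[k]×²:
    [+0.91467 +0.06652 -0.39868]
    [-0.13226 +0.98132 -0.13970]
    [+0.38194 +0.18051 +0.90639]
t = (0.2330, -0.0155, 0.6863) m
M0: Pc = R·M0+t = (+0.17914, +0.05521, +0.67351); u = 407.8·(+0.17914)/0.67351 + 326.6 = 435.0681, v = 849.6·(+0.05521)/0.67351 + 235.3 = 304.9479
M1: Pc = R·M1+t = (+0.29531, +0.03842, +0.72202); u = 407.8·(+0.29531)/0.72202 + 326.6 = 493.3909, v = 849.6·(+0.03842)/0.72202 + 235.3 = 280.5034
M2: Pc = R·M2+t = (+0.28686, -0.08621, +0.69909); u = 407.8·(+0.28686)/0.69909 + 326.6 = 493.9324, v = 849.6·(-0.08621)/0.69909 + 235.3 = 130.5266
M3: Pc = R·M3+t = (+0.17069, -0.06942, +0.65058); u = 407.8·(+0.17069)/0.65058 + 326.6 = 433.5948, v = 849.6·(-0.06942)/0.65058 + 235.3 = 144.6504

c0=(435.07, 304.95) c1=(493.39, 280.50) c2=(493.93, 130.53) c3=(433.59, 144.65)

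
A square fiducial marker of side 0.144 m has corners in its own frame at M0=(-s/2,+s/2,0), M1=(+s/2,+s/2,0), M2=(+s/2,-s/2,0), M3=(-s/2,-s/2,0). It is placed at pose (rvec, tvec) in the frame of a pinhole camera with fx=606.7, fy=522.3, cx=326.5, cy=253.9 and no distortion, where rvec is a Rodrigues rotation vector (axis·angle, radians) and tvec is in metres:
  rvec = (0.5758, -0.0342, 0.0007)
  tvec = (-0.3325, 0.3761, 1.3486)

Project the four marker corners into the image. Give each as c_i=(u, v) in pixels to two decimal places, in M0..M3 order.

c0=(149.06, 418.69) c1=(212.47, 417.66) c2=(206.34, 379.35) c3=(139.10, 380.31)

Intrinsics K: fx=606.7, fy=522.3, cx=326.5, cy=253.9
Marker side s = 0.144 m; corners in marker frame (Z=0):
  M0 = (-0.0720, +0.0720, 0)
  M1 = (+0.0720, +0.0720, 0)
  M2 = (+0.0720, -0.0720, 0)
  M3 = (-0.0720, -0.0720, 0)
rvec = (0.5758, -0.0342, 0.0007), |rvec| = θ = 0.57682 rad = 33.049°
Rodrigues: sinθ=0.54536, 1−cosθ=0.16180; R = I + sinθ·[k]× + (1−cosθ)·[k]×²:
    [+0.99943 -0.01024 -0.03214]
    [-0.00891 +0.83877 -0.54441]
    [+0.03253 +0.54439 +0.83820]
t = (-0.3325, 0.3761, 1.3486) m
M0: Pc = R·M0+t = (-0.40520, +0.43713, +1.38545); u = 606.7·(-0.40520)/1.38545 + 326.5 = 149.0617, v = 522.3·(+0.43713)/1.38545 + 253.9 = 418.6943
M1: Pc = R·M1+t = (-0.26128, +0.43585, +1.39014); u = 606.7·(-0.26128)/1.39014 + 326.5 = 212.4700, v = 522.3·(+0.43585)/1.39014 + 253.9 = 417.6567
M2: Pc = R·M2+t = (-0.25980, +0.31507, +1.31175); u = 606.7·(-0.25980)/1.31175 + 326.5 = 206.3373, v = 522.3·(+0.31507)/1.31175 + 253.9 = 379.3505
M3: Pc = R·M3+t = (-0.40372, +0.31635, +1.30706); u = 606.7·(-0.40372)/1.30706 + 326.5 = 139.1041, v = 522.3·(+0.31635)/1.30706 + 253.9 = 380.3131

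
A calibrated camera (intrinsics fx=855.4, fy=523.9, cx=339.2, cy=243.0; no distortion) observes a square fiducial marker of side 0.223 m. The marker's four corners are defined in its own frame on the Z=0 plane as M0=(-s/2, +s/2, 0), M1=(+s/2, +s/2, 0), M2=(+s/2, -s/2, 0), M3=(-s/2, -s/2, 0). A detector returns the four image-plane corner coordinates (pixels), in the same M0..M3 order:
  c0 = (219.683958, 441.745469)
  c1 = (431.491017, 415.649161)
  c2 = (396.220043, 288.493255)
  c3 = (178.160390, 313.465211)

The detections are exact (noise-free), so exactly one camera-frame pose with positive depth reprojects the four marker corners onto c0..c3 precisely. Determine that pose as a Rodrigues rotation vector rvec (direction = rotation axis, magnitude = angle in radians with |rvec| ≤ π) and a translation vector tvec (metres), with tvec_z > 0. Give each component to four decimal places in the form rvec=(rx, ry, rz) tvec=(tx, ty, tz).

Intrinsics K: fx=855.4, fy=523.9, cx=339.2, cy=243.0
Marker side s = 0.223 m; corners in marker frame (Z=0):
  M0 = (-0.1115, +0.1115, 0)
  M1 = (+0.1115, +0.1115, 0)
  M2 = (+0.1115, -0.1115, 0)
  M3 = (-0.1115, -0.1115, 0)
Detected image corners:
  c0 = (219.683958, 441.745469) px
  c1 = (431.491017, 415.649161) px
  c2 = (396.220043, 288.493255) px
  c3 = (178.160390, 313.465211) px
Planar DLT: solve 8×8 A·h = b for H (H[2,2]=1):
  H  [+983.03400 +208.59064 +307.40236]
  H  [-91.44312 +616.17746 +365.59651]
  H  [+0.06330 +0.11914 +1.00000]
B = K⁻¹H; ‖b₁‖=1.144205, ‖b₂‖=1.144205; λ = 2/(‖b₁‖+‖b₂‖) = 0.873969, sign → tz>0 ⇒ λ=+0.873969
r₁ = λ·B[:,0] = (+0.98244,-0.17820,+0.05532); r₂ = λ·B[:,1] = (+0.17183,+0.97961,+0.10413)
r₃ = r₁×r₂ = (-0.07275,-0.09279,+0.99302); SVD([r₁ r₂ r₃]) → R = UVᵀ:
  R  [+0.98244 +0.17183 -0.07275]
  R  [-0.17820 +0.97961 -0.09279]
  R  [+0.05532 +0.10413 +0.99302]
t = (-0.03249, +0.20452, +0.87397) m
tr R = 2.955070; θ = arccos((tr R − 1)/2) = 0.212366 rad = 12.168°
axis k = ((R−Rᵀ)₃₂, (R−Rᵀ)₁₃, (R−Rᵀ)₂₁) / (2 sinθ) = (+0.467143, -0.303803, -0.830350)
rvec = θ·k = (+0.099205, -0.064518, -0.176338)

rvec=(0.0992, -0.0645, -0.1763) tvec=(-0.0325, 0.2045, 0.8740)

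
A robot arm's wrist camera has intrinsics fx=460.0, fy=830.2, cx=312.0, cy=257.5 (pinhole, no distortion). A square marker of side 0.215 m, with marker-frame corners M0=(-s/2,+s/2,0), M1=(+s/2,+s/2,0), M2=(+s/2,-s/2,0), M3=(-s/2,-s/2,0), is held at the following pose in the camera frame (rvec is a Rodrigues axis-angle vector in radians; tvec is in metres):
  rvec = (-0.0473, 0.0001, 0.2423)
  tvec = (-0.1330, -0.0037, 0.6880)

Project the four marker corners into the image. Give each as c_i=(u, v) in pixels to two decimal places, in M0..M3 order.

c0=(134.93, 348.29) c1=(275.31, 411.20) c2=(310.10, 158.99) c3=(171.69, 97.45)

Intrinsics K: fx=460.0, fy=830.2, cx=312.0, cy=257.5
Marker side s = 0.215 m; corners in marker frame (Z=0):
  M0 = (-0.1075, +0.1075, 0)
  M1 = (+0.1075, +0.1075, 0)
  M2 = (+0.1075, -0.1075, 0)
  M3 = (-0.1075, -0.1075, 0)
rvec = (-0.0473, 0.0001, 0.2423), |rvec| = θ = 0.24687 rad = 14.145°
Rodrigues: sinθ=0.24437, 1−cosθ=0.03032; R = I + sinθ·[k]× + (1−cosθ)·[k]×²:
    [+0.97079 -0.23985 -0.00560]
    [+0.23984 +0.96968 +0.04683]
    [-0.00580 -0.04681 +0.99889]
t = (-0.1330, -0.0037, 0.6880) m
M0: Pc = R·M0+t = (-0.26314, +0.07476, +0.68359); u = 460.0·(-0.26314)/0.68359 + 312.0 = 134.9260, v = 830.2·(+0.07476)/0.68359 + 257.5 = 348.2906
M1: Pc = R·M1+t = (-0.05442, +0.12632, +0.68234); u = 460.0·(-0.05442)/0.68234 + 312.0 = 275.3107, v = 830.2·(+0.12632)/0.68234 + 257.5 = 411.1968
M2: Pc = R·M2+t = (-0.00286, -0.08216, +0.69241); u = 460.0·(-0.00286)/0.69241 + 312.0 = 310.1027, v = 830.2·(-0.08216)/0.69241 + 257.5 = 158.9929
M3: Pc = R·M3+t = (-0.21158, -0.13372, +0.69366); u = 460.0·(-0.21158)/0.69366 + 312.0 = 171.6922, v = 830.2·(-0.13372)/0.69366 + 257.5 = 97.4528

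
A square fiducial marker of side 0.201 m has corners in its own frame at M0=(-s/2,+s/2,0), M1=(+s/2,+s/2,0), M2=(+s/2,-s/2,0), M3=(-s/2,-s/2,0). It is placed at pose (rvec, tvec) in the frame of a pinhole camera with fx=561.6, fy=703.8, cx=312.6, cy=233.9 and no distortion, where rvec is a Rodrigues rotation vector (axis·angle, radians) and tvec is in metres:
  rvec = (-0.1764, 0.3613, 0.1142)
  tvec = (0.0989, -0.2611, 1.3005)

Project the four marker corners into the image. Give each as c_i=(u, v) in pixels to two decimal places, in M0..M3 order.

c0=(308.86, 142.95) c1=(392.63, 146.68) c2=(403.28, 40.58) c3=(320.83, 42.63)

Intrinsics K: fx=561.6, fy=703.8, cx=312.6, cy=233.9
Marker side s = 0.201 m; corners in marker frame (Z=0):
  M0 = (-0.1005, +0.1005, 0)
  M1 = (+0.1005, +0.1005, 0)
  M2 = (+0.1005, -0.1005, 0)
  M3 = (-0.1005, -0.1005, 0)
rvec = (-0.1764, 0.3613, 0.1142), |rvec| = θ = 0.41797 rad = 23.948°
Rodrigues: sinθ=0.40590, 1−cosθ=0.08608; R = I + sinθ·[k]× + (1−cosθ)·[k]×²:
    [+0.92925 -0.14231 +0.34095]
    [+0.07950 +0.97824 +0.19164]
    [-0.36080 -0.15098 +0.92034]
t = (0.0989, -0.2611, 1.3005) m
M0: Pc = R·M0+t = (-0.00879, -0.17078, +1.32159); u = 561.6·(-0.00879)/1.32159 + 312.6 = 308.8640, v = 703.8·(-0.17078)/1.32159 + 233.9 = 142.9545
M1: Pc = R·M1+t = (+0.17799, -0.15480, +1.24907); u = 561.6·(+0.17799)/1.24907 + 312.6 = 392.6260, v = 703.8·(-0.15480)/1.24907 + 233.9 = 146.6778
M2: Pc = R·M2+t = (+0.20659, -0.35142, +1.27941); u = 561.6·(+0.20659)/1.27941 + 312.6 = 403.2837, v = 703.8·(-0.35142)/1.27941 + 233.9 = 40.5833
M3: Pc = R·M3+t = (+0.01981, -0.36740, +1.35193); u = 561.6·(+0.01981)/1.35193 + 312.6 = 320.8302, v = 703.8·(-0.36740)/1.35193 + 233.9 = 42.6346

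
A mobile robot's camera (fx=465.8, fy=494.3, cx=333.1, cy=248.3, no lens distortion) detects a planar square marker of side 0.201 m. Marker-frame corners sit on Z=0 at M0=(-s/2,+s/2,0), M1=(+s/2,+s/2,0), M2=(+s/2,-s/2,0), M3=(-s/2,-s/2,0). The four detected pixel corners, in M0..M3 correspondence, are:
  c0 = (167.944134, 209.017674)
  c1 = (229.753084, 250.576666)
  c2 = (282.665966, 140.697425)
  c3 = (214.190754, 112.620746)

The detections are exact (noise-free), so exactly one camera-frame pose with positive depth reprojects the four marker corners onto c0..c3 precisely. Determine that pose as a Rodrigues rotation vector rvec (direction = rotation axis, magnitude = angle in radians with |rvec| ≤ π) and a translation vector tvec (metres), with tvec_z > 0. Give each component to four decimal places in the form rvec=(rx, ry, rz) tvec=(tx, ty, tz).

Intrinsics K: fx=465.8, fy=494.3, cx=333.1, cy=248.3
Marker side s = 0.201 m; corners in marker frame (Z=0):
  M0 = (-0.1005, +0.1005, 0)
  M1 = (+0.1005, +0.1005, 0)
  M2 = (+0.1005, -0.1005, 0)
  M3 = (-0.1005, -0.1005, 0)
Detected image corners:
  c0 = (167.944134, 209.017674) px
  c1 = (229.753084, 250.576666) px
  c2 = (282.665966, 140.697425) px
  c3 = (214.190754, 112.620746) px
Planar DLT: solve 8×8 A·h = b for H (H[2,2]=1):
  H  [+177.77787 -243.05934 +221.46917]
  H  [+56.67287 +512.92497 +177.14193]
  H  [-0.65415 +0.01125 +1.00000]
B = K⁻¹H; ‖b₁‖=1.160153, ‖b₂‖=1.160153; λ = 2/(‖b₁‖+‖b₂‖) = 0.861955, sign → tz>0 ⇒ λ=+0.861955
r₁ = λ·B[:,0] = (+0.73219,+0.38206,-0.56385); r₂ = λ·B[:,1] = (-0.45671,+0.88956,+0.00970)
r₃ = r₁×r₂ = (+0.50528,+0.25042,+0.82582); SVD([r₁ r₂ r₃]) → R = UVᵀ:
  R  [+0.73219 -0.45671 +0.50528]
  R  [+0.38206 +0.88956 +0.25042]
  R  [-0.56385 +0.00970 +0.82582]
t = (-0.20657, -0.12408, +0.86195) m
tr R = 2.447574; θ = arccos((tr R − 1)/2) = 0.761521 rad = 43.632°
axis k = ((R−Rᵀ)₃₂, (R−Rᵀ)₁₃, (R−Rᵀ)₂₁) / (2 sinθ) = (-0.174428, +0.774707, +0.607786)
rvec = θ·k = (-0.132831, +0.589956, +0.462842)

rvec=(-0.1328, 0.5900, 0.4628) tvec=(-0.2066, -0.1241, 0.8620)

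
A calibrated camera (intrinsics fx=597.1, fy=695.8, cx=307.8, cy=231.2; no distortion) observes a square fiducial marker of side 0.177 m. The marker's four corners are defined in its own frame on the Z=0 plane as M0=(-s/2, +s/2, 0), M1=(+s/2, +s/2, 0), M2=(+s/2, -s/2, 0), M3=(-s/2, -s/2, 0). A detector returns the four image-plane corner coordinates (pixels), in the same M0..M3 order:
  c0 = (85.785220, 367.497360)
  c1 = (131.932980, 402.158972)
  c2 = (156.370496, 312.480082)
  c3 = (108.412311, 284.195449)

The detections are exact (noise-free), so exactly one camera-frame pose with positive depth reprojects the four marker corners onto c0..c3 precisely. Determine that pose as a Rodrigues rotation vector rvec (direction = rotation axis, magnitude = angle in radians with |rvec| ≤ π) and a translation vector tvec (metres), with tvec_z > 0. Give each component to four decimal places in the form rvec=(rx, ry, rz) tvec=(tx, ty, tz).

rvec=(-0.0836, 0.6014, 0.3032) tvec=(-0.4270, 0.2140, 1.3557)

Intrinsics K: fx=597.1, fy=695.8, cx=307.8, cy=231.2
Marker side s = 0.177 m; corners in marker frame (Z=0):
  M0 = (-0.0885, +0.0885, 0)
  M1 = (+0.0885, +0.0885, 0)
  M2 = (+0.0885, -0.0885, 0)
  M3 = (-0.0885, -0.0885, 0)
Detected image corners:
  c0 = (85.785220, 367.497360) px
  c1 = (131.932980, 402.158972) px
  c2 = (156.370496, 312.480082) px
  c3 = (108.412311, 284.195449) px
Planar DLT: solve 8×8 A·h = b for H (H[2,2]=1):
  H  [+215.24921 -131.83743 +119.74417]
  H  [+34.58612 +490.59333 +341.02826]
  H  [-0.41934 +0.00766 +1.00000]
B = K⁻¹H; ‖b₁‖=0.737646, ‖b₂‖=0.737646; λ = 2/(‖b₁‖+‖b₂‖) = 1.355663, sign → tz>0 ⇒ λ=+1.355663
r₁ = λ·B[:,0] = (+0.78176,+0.25628,-0.56849); r₂ = λ·B[:,1] = (-0.30468,+0.95240,+0.01038)
r₃ = r₁×r₂ = (+0.54409,+0.16509,+0.82263); SVD([r₁ r₂ r₃]) → R = UVᵀ:
  R  [+0.78176 -0.30468 +0.54409]
  R  [+0.25628 +0.95240 +0.16509]
  R  [-0.56849 +0.01038 +0.82263]
t = (-0.42696, +0.21398, +1.35566) m
tr R = 2.556781; θ = arccos((tr R − 1)/2) = 0.678699 rad = 38.887°
axis k = ((R−Rᵀ)₃₂, (R−Rᵀ)₁₃, (R−Rᵀ)₂₁) / (2 sinθ) = (-0.123219, +0.886118, +0.446780)
rvec = θ·k = (-0.083629, +0.601407, +0.303229)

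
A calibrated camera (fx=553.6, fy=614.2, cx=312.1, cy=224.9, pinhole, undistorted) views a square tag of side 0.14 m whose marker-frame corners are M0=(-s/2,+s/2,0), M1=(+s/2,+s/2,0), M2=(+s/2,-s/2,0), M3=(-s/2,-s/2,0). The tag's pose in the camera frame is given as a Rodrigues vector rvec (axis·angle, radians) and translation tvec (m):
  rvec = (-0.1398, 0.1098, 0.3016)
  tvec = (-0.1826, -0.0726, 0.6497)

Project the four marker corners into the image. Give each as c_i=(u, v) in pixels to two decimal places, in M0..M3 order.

Intrinsics K: fx=553.6, fy=614.2, cx=312.1, cy=224.9
Marker side s = 0.14 m; corners in marker frame (Z=0):
  M0 = (-0.0700, +0.0700, 0)
  M1 = (+0.0700, +0.0700, 0)
  M2 = (+0.0700, -0.0700, 0)
  M3 = (-0.0700, -0.0700, 0)
rvec = (-0.1398, 0.1098, 0.3016), |rvec| = θ = 0.35009 rad = 20.059°
Rodrigues: sinθ=0.34298, 1−cosθ=0.06066; R = I + sinθ·[k]× + (1−cosθ)·[k]×²:
    [+0.94901 -0.30307 +0.08670]
    [+0.28788 +0.94531 +0.15335]
    [-0.12844 -0.12057 +0.98436]
t = (-0.1826, -0.0726, 0.6497) m
M0: Pc = R·M0+t = (-0.27025, -0.02658, +0.65025); u = 553.6·(-0.27025)/0.65025 + 312.1 = 82.0221, v = 614.2·(-0.02658)/0.65025 + 224.9 = 199.7936
M1: Pc = R·M1+t = (-0.13738, +0.01372, +0.63227); u = 553.6·(-0.13738)/0.63227 + 312.1 = 191.8097, v = 614.2·(+0.01372)/0.63227 + 224.9 = 238.2310
M2: Pc = R·M2+t = (-0.09495, -0.11862, +0.64915); u = 553.6·(-0.09495)/0.64915 + 312.1 = 231.1226, v = 614.2·(-0.11862)/0.64915 + 224.9 = 112.6663
M3: Pc = R·M3+t = (-0.22782, -0.15892, +0.66713); u = 553.6·(-0.22782)/0.66713 + 312.1 = 123.0533, v = 614.2·(-0.15892)/0.66713 + 224.9 = 78.5859

c0=(82.02, 199.79) c1=(191.81, 238.23) c2=(231.12, 112.67) c3=(123.05, 78.59)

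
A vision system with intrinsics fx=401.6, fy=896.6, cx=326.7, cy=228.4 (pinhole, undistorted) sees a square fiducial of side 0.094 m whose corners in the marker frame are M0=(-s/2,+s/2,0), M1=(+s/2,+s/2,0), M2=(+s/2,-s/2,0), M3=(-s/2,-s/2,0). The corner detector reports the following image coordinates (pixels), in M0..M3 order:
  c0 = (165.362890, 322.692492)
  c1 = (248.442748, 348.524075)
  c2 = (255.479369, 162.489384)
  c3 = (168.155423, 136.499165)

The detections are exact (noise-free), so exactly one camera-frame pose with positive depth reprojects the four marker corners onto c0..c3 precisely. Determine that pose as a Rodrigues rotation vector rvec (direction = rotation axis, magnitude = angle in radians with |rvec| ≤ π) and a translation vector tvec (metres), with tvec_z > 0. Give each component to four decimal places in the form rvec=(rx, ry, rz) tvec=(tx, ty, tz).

rvec=(0.2291, 0.0433, 0.1301) tvec=(-0.1275, 0.0080, 0.4356)

Intrinsics K: fx=401.6, fy=896.6, cx=326.7, cy=228.4
Marker side s = 0.094 m; corners in marker frame (Z=0):
  M0 = (-0.0470, +0.0470, 0)
  M1 = (+0.0470, +0.0470, 0)
  M2 = (+0.0470, -0.0470, 0)
  M3 = (-0.0470, -0.0470, 0)
Detected image corners:
  c0 = (165.362890, 322.692492) px
  c1 = (248.442748, 348.524075) px
  c2 = (255.479369, 162.489384) px
  c3 = (168.155423, 136.499165) px
Planar DLT: solve 8×8 A·h = b for H (H[2,2]=1):
  H  [+892.40562 +57.95350 +209.17081]
  H  [+260.05714 +2107.57258 +244.81368]
  H  [-0.06419 +0.52621 +1.00000]
B = K⁻¹H; ‖b₁‖=2.295790, ‖b₂‖=2.295790; λ = 2/(‖b₁‖+‖b₂‖) = 0.435580, sign → tz>0 ⇒ λ=+0.435580
r₁ = λ·B[:,0] = (+0.99066,+0.13346,-0.02796); r₂ = λ·B[:,1] = (-0.12360,+0.96550,+0.22921)
r₃ = r₁×r₂ = (+0.05759,-0.22361,+0.97298); SVD([r₁ r₂ r₃]) → R = UVᵀ:
  R  [+0.99066 -0.12360 +0.05759]
  R  [+0.13346 +0.96550 -0.22361]
  R  [-0.02796 +0.22921 +0.97298]
t = (-0.12747, +0.00797, +0.43558) m
tr R = 2.929133; θ = arccos((tr R − 1)/2) = 0.267001 rad = 15.298°
axis k = ((R−Rᵀ)₃₂, (R−Rᵀ)₁₃, (R−Rᵀ)₂₁) / (2 sinθ) = (+0.858133, +0.162120, +0.487161)
rvec = θ·k = (+0.229122, +0.043286, +0.130072)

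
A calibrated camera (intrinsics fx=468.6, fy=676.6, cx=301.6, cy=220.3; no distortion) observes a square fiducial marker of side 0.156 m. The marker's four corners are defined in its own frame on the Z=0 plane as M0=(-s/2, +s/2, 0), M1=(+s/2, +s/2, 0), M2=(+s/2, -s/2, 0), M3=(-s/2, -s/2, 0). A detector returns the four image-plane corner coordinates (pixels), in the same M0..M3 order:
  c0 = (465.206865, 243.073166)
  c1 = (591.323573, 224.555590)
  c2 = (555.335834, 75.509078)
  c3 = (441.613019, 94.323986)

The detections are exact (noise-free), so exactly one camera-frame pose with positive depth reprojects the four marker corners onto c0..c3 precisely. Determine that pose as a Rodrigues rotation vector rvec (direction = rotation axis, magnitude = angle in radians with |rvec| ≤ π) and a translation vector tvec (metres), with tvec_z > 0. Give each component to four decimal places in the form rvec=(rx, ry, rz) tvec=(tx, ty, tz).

rvec=(-0.4067, 0.0786, -0.0919) tvec=(0.2799, -0.0594, 0.6227)

Intrinsics K: fx=468.6, fy=676.6, cx=301.6, cy=220.3
Marker side s = 0.156 m; corners in marker frame (Z=0):
  M0 = (-0.0780, +0.0780, 0)
  M1 = (+0.0780, +0.0780, 0)
  M2 = (+0.0780, -0.0780, 0)
  M3 = (-0.0780, -0.0780, 0)
Detected image corners:
  c0 = (465.206865, 243.073166) px
  c1 = (591.323573, 224.555590) px
  c2 = (555.335834, 75.509078) px
  c3 = (441.613019, 94.323986) px
Planar DLT: solve 8×8 A·h = b for H (H[2,2]=1):
  H  [+719.01256 -137.57863 +512.19216]
  H  [-134.51747 +852.56554 +155.72003]
  H  [-0.09296 -0.63942 +1.00000]
B = K⁻¹H; ‖b₁‖=1.605793, ‖b₂‖=1.605793; λ = 2/(‖b₁‖+‖b₂‖) = 0.622745, sign → tz>0 ⇒ λ=+0.622745
r₁ = λ·B[:,0] = (+0.99279,-0.10496,-0.05789); r₂ = λ·B[:,1] = (+0.07345,+0.91436,-0.39819)
r₃ = r₁×r₂ = (+0.09473,+0.39107,+0.91547); SVD([r₁ r₂ r₃]) → R = UVᵀ:
  R  [+0.99279 +0.07345 +0.09473]
  R  [-0.10496 +0.91436 +0.39107]
  R  [-0.05789 -0.39819 +0.91547]
t = (+0.27987, -0.05944, +0.62275) m
tr R = 2.822619; θ = arccos((tr R − 1)/2) = 0.424343 rad = 24.313°
axis k = ((R−Rᵀ)₃₂, (R−Rᵀ)₁₃, (R−Rᵀ)₂₁) / (2 sinθ) = (-0.958491, +0.185340, -0.216665)
rvec = θ·k = (-0.406729, +0.078648, -0.091940)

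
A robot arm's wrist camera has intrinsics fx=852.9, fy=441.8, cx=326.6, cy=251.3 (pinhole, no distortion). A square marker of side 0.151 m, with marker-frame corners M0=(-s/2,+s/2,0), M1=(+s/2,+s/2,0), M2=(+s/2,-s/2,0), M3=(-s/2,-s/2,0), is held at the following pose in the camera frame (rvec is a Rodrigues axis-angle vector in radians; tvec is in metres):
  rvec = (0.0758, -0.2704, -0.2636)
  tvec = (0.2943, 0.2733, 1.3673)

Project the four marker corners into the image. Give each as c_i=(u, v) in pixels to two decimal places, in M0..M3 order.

c0=(479.25, 370.57) c1=(560.90, 354.51) c2=(540.62, 309.14) c3=(457.39, 324.10)

Intrinsics K: fx=852.9, fy=441.8, cx=326.6, cy=251.3
Marker side s = 0.151 m; corners in marker frame (Z=0):
  M0 = (-0.0755, +0.0755, 0)
  M1 = (+0.0755, +0.0755, 0)
  M2 = (+0.0755, -0.0755, 0)
  M3 = (-0.0755, -0.0755, 0)
rvec = (0.0758, -0.2704, -0.2636), |rvec| = θ = 0.38516 rad = 22.068°
Rodrigues: sinθ=0.37571, 1−cosθ=0.07326; R = I + sinθ·[k]× + (1−cosθ)·[k]×²:
    [+0.92958 +0.24701 -0.27363]
    [-0.26725 +0.96285 -0.03874]
    [+0.25390 +0.10914 +0.96105]
t = (0.2943, 0.2733, 1.3673) m
M0: Pc = R·M0+t = (+0.24277, +0.36617, +1.35637); u = 852.9·(+0.24277)/1.35637 + 326.6 = 479.2538, v = 441.8·(+0.36617)/1.35637 + 251.3 = 370.5705
M1: Pc = R·M1+t = (+0.38313, +0.32582, +1.39471); u = 852.9·(+0.38313)/1.39471 + 326.6 = 560.8950, v = 441.8·(+0.32582)/1.39471 + 251.3 = 354.5087
M2: Pc = R·M2+t = (+0.34583, +0.18043, +1.37823); u = 852.9·(+0.34583)/1.37823 + 326.6 = 540.6150, v = 441.8·(+0.18043)/1.37823 + 251.3 = 309.1371
M3: Pc = R·M3+t = (+0.20547, +0.22078, +1.33989); u = 852.9·(+0.20547)/1.33989 + 326.6 = 457.3894, v = 441.8·(+0.22078)/1.33989 + 251.3 = 324.0983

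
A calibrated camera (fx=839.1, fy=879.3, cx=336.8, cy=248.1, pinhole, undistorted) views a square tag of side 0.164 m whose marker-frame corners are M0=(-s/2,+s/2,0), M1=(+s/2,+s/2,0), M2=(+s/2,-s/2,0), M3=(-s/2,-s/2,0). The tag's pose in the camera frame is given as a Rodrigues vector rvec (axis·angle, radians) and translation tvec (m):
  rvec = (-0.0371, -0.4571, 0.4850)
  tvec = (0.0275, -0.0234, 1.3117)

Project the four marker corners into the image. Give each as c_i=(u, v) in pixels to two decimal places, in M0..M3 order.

Intrinsics K: fx=839.1, fy=879.3, cx=336.8, cy=248.1
Marker side s = 0.164 m; corners in marker frame (Z=0):
  M0 = (-0.0820, +0.0820, 0)
  M1 = (+0.0820, +0.0820, 0)
  M2 = (+0.0820, -0.0820, 0)
  M3 = (-0.0820, -0.0820, 0)
rvec = (-0.0371, -0.4571, 0.4850), |rvec| = θ = 0.66749 rad = 38.244°
Rodrigues: sinθ=0.61902, 1−cosθ=0.21462; R = I + sinθ·[k]× + (1−cosθ)·[k]×²:
    [+0.78604 -0.44161 -0.43257]
    [+0.45795 +0.88603 -0.07239]
    [+0.41524 -0.14120 +0.89869]
t = (0.0275, -0.0234, 1.3117) m
M0: Pc = R·M0+t = (-0.07317, +0.01170, +1.26607); u = 839.1·(-0.07317)/1.26607 + 336.8 = 288.3077, v = 879.3·(+0.01170)/1.26607 + 248.1 = 256.2275
M1: Pc = R·M1+t = (+0.05574, +0.08681, +1.33417); u = 839.1·(+0.05574)/1.33417 + 336.8 = 371.8587, v = 879.3·(+0.08681)/1.33417 + 248.1 = 305.3104
M2: Pc = R·M2+t = (+0.12817, -0.05850, +1.35733); u = 839.1·(+0.12817)/1.35733 + 336.8 = 416.0331, v = 879.3·(-0.05850)/1.35733 + 248.1 = 210.2011
M3: Pc = R·M3+t = (-0.00074, -0.13361, +1.28923); u = 839.1·(-0.00074)/1.28923 + 336.8 = 336.3162, v = 879.3·(-0.13361)/1.28923 + 248.1 = 156.9760

c0=(288.31, 256.23) c1=(371.86, 305.31) c2=(416.03, 210.20) c3=(336.32, 156.98)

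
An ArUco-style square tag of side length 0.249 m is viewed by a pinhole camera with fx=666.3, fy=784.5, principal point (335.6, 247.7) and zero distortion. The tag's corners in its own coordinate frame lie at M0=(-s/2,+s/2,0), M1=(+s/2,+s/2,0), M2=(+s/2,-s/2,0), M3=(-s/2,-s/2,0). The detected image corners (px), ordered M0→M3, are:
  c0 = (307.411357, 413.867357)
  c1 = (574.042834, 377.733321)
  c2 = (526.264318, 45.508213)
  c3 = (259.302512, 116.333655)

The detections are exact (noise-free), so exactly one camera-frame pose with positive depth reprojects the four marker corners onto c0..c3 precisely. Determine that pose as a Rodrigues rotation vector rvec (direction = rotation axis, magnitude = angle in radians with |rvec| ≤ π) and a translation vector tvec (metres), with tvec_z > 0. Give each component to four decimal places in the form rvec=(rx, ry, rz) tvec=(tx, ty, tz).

rvec=(0.0741, 0.2600, -0.1763) tvec=(0.0681, -0.0049, 0.6113)

Intrinsics K: fx=666.3, fy=784.5, cx=335.6, cy=247.7
Marker side s = 0.249 m; corners in marker frame (Z=0):
  M0 = (-0.1245, +0.1245, 0)
  M1 = (+0.1245, +0.1245, 0)
  M2 = (+0.1245, -0.1245, 0)
  M3 = (-0.1245, -0.1245, 0)
Detected image corners:
  c0 = (307.411357, 413.867357) px
  c1 = (574.042834, 377.733321) px
  c2 = (526.264318, 45.508213) px
  c3 = (259.302512, 116.333655) px
Planar DLT: solve 8×8 A·h = b for H (H[2,2]=1):
  H  [+892.86921 +226.74657 +409.88269]
  H  [-316.21423 +1280.40045 +241.39424]
  H  [-0.42854 +0.08198 +1.00000]
B = K⁻¹H; ‖b₁‖=1.635888, ‖b₂‖=1.635888; λ = 2/(‖b₁‖+‖b₂‖) = 0.611289, sign → tz>0 ⇒ λ=+0.611289
r₁ = λ·B[:,0] = (+0.95110,-0.16368,-0.26196); r₂ = λ·B[:,1] = (+0.18278,+0.98187,+0.05011)
r₃ = r₁×r₂ = (+0.24901,-0.09555,+0.96378); SVD([r₁ r₂ r₃]) → R = UVᵀ:
  R  [+0.95110 +0.18278 +0.24901]
  R  [-0.16368 +0.98187 -0.09555]
  R  [-0.26196 +0.05011 +0.96378]
t = (+0.06815, -0.00491, +0.61129) m
tr R = 2.896747; θ = arccos((tr R − 1)/2) = 0.322729 rad = 18.491°
axis k = ((R−Rᵀ)₃₂, (R−Rᵀ)₁₃, (R−Rᵀ)₂₁) / (2 sinθ) = (+0.229636, +0.805555, -0.546212)
rvec = θ·k = (+0.074110, +0.259976, -0.176278)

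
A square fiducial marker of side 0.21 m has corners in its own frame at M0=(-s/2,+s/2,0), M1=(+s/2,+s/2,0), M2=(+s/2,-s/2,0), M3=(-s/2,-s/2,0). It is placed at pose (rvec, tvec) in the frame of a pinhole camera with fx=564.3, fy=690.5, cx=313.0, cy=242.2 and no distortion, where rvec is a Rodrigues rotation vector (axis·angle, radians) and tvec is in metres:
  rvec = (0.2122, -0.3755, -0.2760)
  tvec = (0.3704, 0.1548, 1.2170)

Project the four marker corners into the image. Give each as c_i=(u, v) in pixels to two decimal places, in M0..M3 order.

c0=(453.12, 405.21) c1=(528.36, 361.98) c2=(515.95, 255.84) c3=(436.50, 294.69)

Intrinsics K: fx=564.3, fy=690.5, cx=313.0, cy=242.2
Marker side s = 0.21 m; corners in marker frame (Z=0):
  M0 = (-0.1050, +0.1050, 0)
  M1 = (+0.1050, +0.1050, 0)
  M2 = (+0.1050, -0.1050, 0)
  M3 = (-0.1050, -0.1050, 0)
rvec = (0.2122, -0.3755, -0.2760), |rvec| = θ = 0.51206 rad = 29.339°
Rodrigues: sinθ=0.48997, 1−cosθ=0.12826; R = I + sinθ·[k]× + (1−cosθ)·[k]×²:
    [+0.89376 +0.22512 -0.38795]
    [-0.30307 +0.94071 -0.15235]
    [+0.33065 +0.25374 +0.90900]
t = (0.3704, 0.1548, 1.2170) m
M0: Pc = R·M0+t = (+0.30019, +0.28540, +1.20892); u = 564.3·(+0.30019)/1.20892 + 313.0 = 453.1233, v = 690.5·(+0.28540)/1.20892 + 242.2 = 405.2100
M1: Pc = R·M1+t = (+0.48788, +0.22175, +1.27836); u = 564.3·(+0.48788)/1.27836 + 313.0 = 528.3632, v = 690.5·(+0.22175)/1.27836 + 242.2 = 361.9780
M2: Pc = R·M2+t = (+0.44061, +0.02420, +1.22508); u = 564.3·(+0.44061)/1.22508 + 313.0 = 515.9548, v = 690.5·(+0.02420)/1.22508 + 242.2 = 255.8416
M3: Pc = R·M3+t = (+0.25292, +0.08785, +1.15564); u = 564.3·(+0.25292)/1.15564 + 313.0 = 436.5000, v = 690.5·(+0.08785)/1.15564 + 242.2 = 294.6897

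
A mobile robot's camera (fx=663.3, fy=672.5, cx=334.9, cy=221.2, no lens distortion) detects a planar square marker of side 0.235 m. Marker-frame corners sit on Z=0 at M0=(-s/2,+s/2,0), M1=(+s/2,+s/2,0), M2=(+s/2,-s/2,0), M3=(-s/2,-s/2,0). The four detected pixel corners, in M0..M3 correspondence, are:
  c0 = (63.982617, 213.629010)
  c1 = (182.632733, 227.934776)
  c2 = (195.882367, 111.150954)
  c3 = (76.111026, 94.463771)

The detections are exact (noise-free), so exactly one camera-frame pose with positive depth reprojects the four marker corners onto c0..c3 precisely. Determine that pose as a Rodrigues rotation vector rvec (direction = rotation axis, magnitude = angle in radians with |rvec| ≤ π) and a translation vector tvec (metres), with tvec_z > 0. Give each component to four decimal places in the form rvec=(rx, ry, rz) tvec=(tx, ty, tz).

Intrinsics K: fx=663.3, fy=672.5, cx=334.9, cy=221.2
Marker side s = 0.235 m; corners in marker frame (Z=0):
  M0 = (-0.1175, +0.1175, 0)
  M1 = (+0.1175, +0.1175, 0)
  M2 = (+0.1175, -0.1175, 0)
  M3 = (-0.1175, -0.1175, 0)
Detected image corners:
  c0 = (63.982617, 213.629010) px
  c1 = (182.632733, 227.934776) px
  c2 = (195.882367, 111.150954) px
  c3 = (76.111026, 94.463771) px
Planar DLT: solve 8×8 A·h = b for H (H[2,2]=1):
  H  [+517.57710 -47.73154 +130.17302]
  H  [+78.78080 +509.81705 +162.20310]
  H  [+0.07953 +0.04849 +1.00000]
B = K⁻¹H; ‖b₁‖=0.749953, ‖b₂‖=0.749953; λ = 2/(‖b₁‖+‖b₂‖) = 1.333417, sign → tz>0 ⇒ λ=+1.333417
r₁ = λ·B[:,0] = (+0.98693,+0.12132,+0.10604); r₂ = λ·B[:,1] = (-0.12860,+0.98959,+0.06465)
r₃ = r₁×r₂ = (-0.09710,-0.07745,+0.99226); SVD([r₁ r₂ r₃]) → R = UVᵀ:
  R  [+0.98693 -0.12860 -0.09710]
  R  [+0.12132 +0.98959 -0.07745]
  R  [+0.10604 +0.06465 +0.99226]
t = (-0.41156, -0.11698, +1.33342) m
tr R = 2.968776; θ = arccos((tr R − 1)/2) = 0.176933 rad = 10.138°
axis k = ((R−Rᵀ)₃₂, (R−Rᵀ)₁₃, (R−Rᵀ)₂₁) / (2 sinθ) = (+0.403673, -0.577065, +0.709961)
rvec = θ·k = (+0.071423, -0.102102, +0.125616)

rvec=(0.0714, -0.1021, 0.1256) tvec=(-0.4116, -0.1170, 1.3334)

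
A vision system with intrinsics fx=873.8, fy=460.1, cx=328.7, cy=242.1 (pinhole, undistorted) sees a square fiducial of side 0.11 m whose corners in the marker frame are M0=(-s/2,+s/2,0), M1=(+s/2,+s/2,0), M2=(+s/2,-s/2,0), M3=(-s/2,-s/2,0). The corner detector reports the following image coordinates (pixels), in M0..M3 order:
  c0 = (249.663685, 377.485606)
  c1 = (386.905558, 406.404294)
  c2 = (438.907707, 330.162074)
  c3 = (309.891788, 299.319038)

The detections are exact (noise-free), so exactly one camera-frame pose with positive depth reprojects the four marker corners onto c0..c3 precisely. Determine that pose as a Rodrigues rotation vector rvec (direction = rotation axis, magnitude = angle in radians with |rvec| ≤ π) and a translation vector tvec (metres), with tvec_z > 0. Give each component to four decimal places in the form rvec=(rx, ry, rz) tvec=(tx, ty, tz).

rvec=(-0.2007, -0.2948, 0.4199) tvec=(0.0141, 0.1507, 0.6263)

Intrinsics K: fx=873.8, fy=460.1, cx=328.7, cy=242.1
Marker side s = 0.11 m; corners in marker frame (Z=0):
  M0 = (-0.0550, +0.0550, 0)
  M1 = (+0.0550, +0.0550, 0)
  M2 = (+0.0550, -0.0550, 0)
  M3 = (-0.0550, -0.0550, 0)
Detected image corners:
  c0 = (249.663685, 377.485606) px
  c1 = (386.905558, 406.404294) px
  c2 = (438.907707, 330.162074) px
  c3 = (309.891788, 299.319038) px
Planar DLT: solve 8×8 A·h = b for H (H[2,2]=1):
  H  [+1341.64627 -648.17354 +348.35823]
  H  [+406.71719 +560.04747 +352.80544]
  H  [+0.38173 -0.40082 +1.00000]
B = K⁻¹H; ‖b₁‖=1.596723, ‖b₂‖=1.596724; λ = 2/(‖b₁‖+‖b₂‖) = 0.626283, sign → tz>0 ⇒ λ=+0.626283
r₁ = λ·B[:,0] = (+0.87167,+0.42782,+0.23907); r₂ = λ·B[:,1] = (-0.37014,+0.89442,-0.25103)
r₃ = r₁×r₂ = (-0.32122,+0.13032,+0.93799); SVD([r₁ r₂ r₃]) → R = UVᵀ:
  R  [+0.87167 -0.37014 -0.32122]
  R  [+0.42782 +0.89442 +0.13032]
  R  [+0.23907 -0.25103 +0.93799]
t = (+0.01409, +0.15069, +0.62628) m
tr R = 2.704084; θ = arccos((tr R − 1)/2) = 0.550922 rad = 31.566°
axis k = ((R−Rᵀ)₃₂, (R−Rᵀ)₁₃, (R−Rᵀ)₂₁) / (2 sinθ) = (-0.364251, -0.535166, +0.762180)
rvec = θ·k = (-0.200674, -0.294835, +0.419902)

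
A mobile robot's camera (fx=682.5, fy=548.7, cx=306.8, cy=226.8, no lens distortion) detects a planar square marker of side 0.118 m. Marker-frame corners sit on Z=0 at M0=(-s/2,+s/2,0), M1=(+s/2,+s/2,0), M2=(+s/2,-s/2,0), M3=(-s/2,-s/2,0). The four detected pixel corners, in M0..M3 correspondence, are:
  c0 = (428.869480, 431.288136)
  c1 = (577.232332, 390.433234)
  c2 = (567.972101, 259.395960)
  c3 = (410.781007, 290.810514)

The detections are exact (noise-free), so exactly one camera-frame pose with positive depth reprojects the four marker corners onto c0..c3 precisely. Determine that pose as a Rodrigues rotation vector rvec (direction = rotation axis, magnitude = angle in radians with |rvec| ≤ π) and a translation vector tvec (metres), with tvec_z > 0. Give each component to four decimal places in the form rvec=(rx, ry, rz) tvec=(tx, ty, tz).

Intrinsics K: fx=682.5, fy=548.7, cx=306.8, cy=226.8
Marker side s = 0.118 m; corners in marker frame (Z=0):
  M0 = (-0.0590, +0.0590, 0)
  M1 = (+0.0590, +0.0590, 0)
  M2 = (+0.0590, -0.0590, 0)
  M3 = (-0.0590, -0.0590, 0)
Detected image corners:
  c0 = (428.869480, 431.288136) px
  c1 = (577.232332, 390.433234) px
  c2 = (567.972101, 259.395960) px
  c3 = (410.781007, 290.810514) px
Planar DLT: solve 8×8 A·h = b for H (H[2,2]=1):
  H  [+1642.57047 +326.11243 +499.55384]
  H  [-66.14920 +1295.20947 +343.94191]
  H  [+0.70291 +0.42679 +1.00000]
B = K⁻¹H; ‖b₁‖=2.243703, ‖b₂‖=2.243703; λ = 2/(‖b₁‖+‖b₂‖) = 0.445692, sign → tz>0 ⇒ λ=+0.445692
r₁ = λ·B[:,0] = (+0.93182,-0.18322,+0.31328); r₂ = λ·B[:,1] = (+0.12745,+0.97343,+0.19022)
r₃ = r₁×r₂ = (-0.33981,-0.13732,+0.93042); SVD([r₁ r₂ r₃]) → R = UVᵀ:
  R  [+0.93182 +0.12745 -0.33981]
  R  [-0.18322 +0.97343 -0.13732]
  R  [+0.31328 +0.19022 +0.93042]
t = (+0.12587, +0.09515, +0.44569) m
tr R = 2.835667; θ = arccos((tr R − 1)/2) = 0.408208 rad = 23.389°
axis k = ((R−Rᵀ)₃₂, (R−Rᵀ)₁₃, (R−Rᵀ)₂₁) / (2 sinθ) = (+0.412550, -0.822603, -0.391314)
rvec = θ·k = (+0.168406, -0.335793, -0.159737)

rvec=(0.1684, -0.3358, -0.1597) tvec=(0.1259, 0.0952, 0.4457)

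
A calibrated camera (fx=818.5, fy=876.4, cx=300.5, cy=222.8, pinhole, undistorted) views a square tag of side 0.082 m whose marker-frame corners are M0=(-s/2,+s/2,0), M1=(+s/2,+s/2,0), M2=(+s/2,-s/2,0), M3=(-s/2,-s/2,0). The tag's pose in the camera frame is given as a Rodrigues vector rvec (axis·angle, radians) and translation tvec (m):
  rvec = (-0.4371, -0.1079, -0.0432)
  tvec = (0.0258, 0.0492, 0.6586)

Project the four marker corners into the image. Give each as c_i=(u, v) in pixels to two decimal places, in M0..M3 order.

c0=(284.73, 342.65) c1=(388.16, 338.86) c2=(377.32, 237.39) c3=(279.05, 239.58)

Intrinsics K: fx=818.5, fy=876.4, cx=300.5, cy=222.8
Marker side s = 0.082 m; corners in marker frame (Z=0):
  M0 = (-0.0410, +0.0410, 0)
  M1 = (+0.0410, +0.0410, 0)
  M2 = (+0.0410, -0.0410, 0)
  M3 = (-0.0410, -0.0410, 0)
rvec = (-0.4371, -0.1079, -0.0432), |rvec| = θ = 0.45229 rad = 25.914°
Rodrigues: sinθ=0.43703, 1−cosθ=0.10055; R = I + sinθ·[k]× + (1−cosθ)·[k]×²:
    [+0.99336 +0.06492 -0.09498]
    [-0.01856 +0.90517 +0.42464]
    [+0.11354 -0.42006 +0.90037]
t = (0.0258, 0.0492, 0.6586) m
M0: Pc = R·M0+t = (-0.01227, +0.08707, +0.63672); u = 818.5·(-0.01227)/0.63672 + 300.5 = 284.7324, v = 876.4·(+0.08707)/0.63672 + 222.8 = 342.6494
M1: Pc = R·M1+t = (+0.06919, +0.08555, +0.64603); u = 818.5·(+0.06919)/0.64603 + 300.5 = 388.1608, v = 876.4·(+0.08555)/0.64603 + 222.8 = 338.8575
M2: Pc = R·M2+t = (+0.06387, +0.01133, +0.68048); u = 818.5·(+0.06387)/0.68048 + 300.5 = 377.3199, v = 876.4·(+0.01133)/0.68048 + 222.8 = 237.3883
M3: Pc = R·M3+t = (-0.01759, +0.01285, +0.67117); u = 818.5·(-0.01759)/0.67117 + 300.5 = 279.0491, v = 876.4·(+0.01285)/0.67117 + 222.8 = 239.5779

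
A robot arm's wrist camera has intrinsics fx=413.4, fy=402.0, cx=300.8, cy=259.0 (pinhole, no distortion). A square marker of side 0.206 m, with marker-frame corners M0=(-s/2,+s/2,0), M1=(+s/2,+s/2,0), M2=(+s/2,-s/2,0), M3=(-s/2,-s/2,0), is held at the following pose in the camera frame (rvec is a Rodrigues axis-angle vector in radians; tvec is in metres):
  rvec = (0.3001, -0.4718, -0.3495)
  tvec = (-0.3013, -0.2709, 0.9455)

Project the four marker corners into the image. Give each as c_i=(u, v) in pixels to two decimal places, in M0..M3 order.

c0=(142.56, 200.15) c1=(224.37, 172.92) c2=(195.40, 87.85) c3=(103.97, 109.57)

Intrinsics K: fx=413.4, fy=402.0, cx=300.8, cy=259.0
Marker side s = 0.206 m; corners in marker frame (Z=0):
  M0 = (-0.1030, +0.1030, 0)
  M1 = (+0.1030, +0.1030, 0)
  M2 = (+0.1030, -0.1030, 0)
  M3 = (-0.1030, -0.1030, 0)
rvec = (0.3001, -0.4718, -0.3495), |rvec| = θ = 0.65940 rad = 37.781°
Rodrigues: sinθ=0.61264, 1−cosθ=0.20964; R = I + sinθ·[k]× + (1−cosθ)·[k]×²:
    [+0.83378 +0.25645 -0.48892]
    [-0.39298 +0.89768 -0.19932]
    [+0.38778 +0.35832 +0.84926]
t = (-0.3013, -0.2709, 0.9455) m
M0: Pc = R·M0+t = (-0.36077, -0.13796, +0.94247); u = 413.4·(-0.36077)/0.94247 + 300.8 = 142.5553, v = 402.0·(-0.13796)/0.94247 + 259.0 = 200.1539
M1: Pc = R·M1+t = (-0.18901, -0.21892, +1.02235); u = 413.4·(-0.18901)/1.02235 + 300.8 = 224.3730, v = 402.0·(-0.21892)/1.02235 + 259.0 = 172.9196
M2: Pc = R·M2+t = (-0.24183, -0.40384, +0.94853); u = 413.4·(-0.24183)/0.94853 + 300.8 = 195.4009, v = 402.0·(-0.40384)/0.94853 + 259.0 = 87.8483
M3: Pc = R·M3+t = (-0.41359, -0.32288, +0.86865); u = 413.4·(-0.41359)/0.86865 + 300.8 = 103.9664, v = 402.0·(-0.32288)/0.86865 + 259.0 = 109.5737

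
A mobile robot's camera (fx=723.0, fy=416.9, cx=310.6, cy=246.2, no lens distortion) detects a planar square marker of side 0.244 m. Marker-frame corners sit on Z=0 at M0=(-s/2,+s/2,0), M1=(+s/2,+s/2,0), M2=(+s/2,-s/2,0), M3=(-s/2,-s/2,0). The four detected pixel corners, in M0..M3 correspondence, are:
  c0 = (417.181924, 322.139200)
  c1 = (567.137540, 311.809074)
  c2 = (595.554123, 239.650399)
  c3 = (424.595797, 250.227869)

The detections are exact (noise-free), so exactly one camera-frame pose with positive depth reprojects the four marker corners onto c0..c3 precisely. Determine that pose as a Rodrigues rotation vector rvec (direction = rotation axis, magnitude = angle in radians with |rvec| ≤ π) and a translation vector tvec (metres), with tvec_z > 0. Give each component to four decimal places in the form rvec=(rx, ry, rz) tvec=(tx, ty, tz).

rvec=(0.6216, -0.1003, -0.0797) tvec=(0.2834, 0.0957, 1.0752)

Intrinsics K: fx=723.0, fy=416.9, cx=310.6, cy=246.2
Marker side s = 0.244 m; corners in marker frame (Z=0):
  M0 = (-0.1220, +0.1220, 0)
  M1 = (+0.1220, +0.1220, 0)
  M2 = (+0.1220, -0.1220, 0)
  M3 = (-0.1220, -0.1220, 0)
Detected image corners:
  c0 = (417.181924, 322.139200) px
  c1 = (567.137540, 311.809074) px
  c2 = (595.554123, 239.650399) px
  c3 = (424.595797, 250.227869) px
Planar DLT: solve 8×8 A·h = b for H (H[2,2]=1):
  H  [+687.24216 +198.68664 +501.15772]
  H  [-24.59601 +447.98140 +283.30432]
  H  [+0.06483 +0.54369 +1.00000]
B = K⁻¹H; ‖b₁‖=0.930069, ‖b₂‖=0.930069; λ = 2/(‖b₁‖+‖b₂‖) = 1.075189, sign → tz>0 ⇒ λ=+1.075189
r₁ = λ·B[:,0] = (+0.99207,-0.10460,+0.06970); r₂ = λ·B[:,1] = (+0.04434,+0.81013,+0.58456)
r₃ = r₁×r₂ = (-0.11761,-0.57684,+0.80835); SVD([r₁ r₂ r₃]) → R = UVᵀ:
  R  [+0.99207 +0.04434 -0.11761]
  R  [-0.10460 +0.81013 -0.57684]
  R  [+0.06970 +0.58456 +0.80835]
t = (+0.28338, +0.09569, +1.07519) m
tr R = 2.610551; θ = arccos((tr R − 1)/2) = 0.634656 rad = 36.363°
axis k = ((R−Rᵀ)₃₂, (R−Rᵀ)₁₃, (R−Rᵀ)₂₁) / (2 sinθ) = (+0.979424, -0.157964, -0.125602)
rvec = θ·k = (+0.621598, -0.100253, -0.079714)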